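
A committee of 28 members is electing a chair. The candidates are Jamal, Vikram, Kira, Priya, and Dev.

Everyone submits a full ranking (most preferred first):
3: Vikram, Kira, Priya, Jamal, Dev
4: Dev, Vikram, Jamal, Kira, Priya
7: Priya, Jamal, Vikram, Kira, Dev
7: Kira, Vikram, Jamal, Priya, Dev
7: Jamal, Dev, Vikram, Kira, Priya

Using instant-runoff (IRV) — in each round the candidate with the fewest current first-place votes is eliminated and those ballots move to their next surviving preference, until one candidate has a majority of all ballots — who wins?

Round 1: Jamal 7, Vikram 3, Kira 7, Priya 7, Dev 4. Vikram eliminated.
Round 2: Jamal 7, Kira 10, Priya 7, Dev 4. Dev eliminated.
Round 3: Jamal 11, Kira 10, Priya 7. Priya eliminated.
Round 4: Jamal 18, Kira 10. Jamal has a majority (≥15).

Jamal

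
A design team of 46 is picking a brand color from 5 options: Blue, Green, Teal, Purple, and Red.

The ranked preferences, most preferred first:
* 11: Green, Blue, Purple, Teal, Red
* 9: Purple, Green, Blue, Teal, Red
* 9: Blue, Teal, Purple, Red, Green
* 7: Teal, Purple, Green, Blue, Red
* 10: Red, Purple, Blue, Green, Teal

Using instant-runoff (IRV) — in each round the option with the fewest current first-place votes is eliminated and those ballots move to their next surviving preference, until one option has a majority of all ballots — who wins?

Round 1: Blue 9, Green 11, Teal 7, Purple 9, Red 10. Teal eliminated.
Round 2: Blue 9, Green 11, Purple 16, Red 10. Blue eliminated.
Round 3: Green 11, Purple 25, Red 10. Purple has a majority (≥24).

Purple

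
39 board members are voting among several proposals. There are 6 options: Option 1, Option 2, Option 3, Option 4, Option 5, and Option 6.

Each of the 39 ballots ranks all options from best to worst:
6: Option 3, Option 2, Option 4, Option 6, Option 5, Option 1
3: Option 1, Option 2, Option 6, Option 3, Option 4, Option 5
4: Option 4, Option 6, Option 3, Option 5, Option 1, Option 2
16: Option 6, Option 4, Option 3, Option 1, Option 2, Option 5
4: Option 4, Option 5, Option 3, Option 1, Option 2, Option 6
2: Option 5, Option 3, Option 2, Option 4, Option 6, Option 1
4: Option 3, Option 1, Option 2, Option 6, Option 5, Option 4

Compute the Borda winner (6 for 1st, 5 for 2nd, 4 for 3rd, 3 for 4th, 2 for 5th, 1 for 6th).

Option 1: 6×1 + 3×6 + 4×2 + 16×3 + 4×3 + 2×1 + 4×5 = 114
Option 2: 6×5 + 3×5 + 4×1 + 16×2 + 4×2 + 2×4 + 4×4 = 113
Option 3: 6×6 + 3×3 + 4×4 + 16×4 + 4×4 + 2×5 + 4×6 = 175
Option 4: 6×4 + 3×2 + 4×6 + 16×5 + 4×6 + 2×3 + 4×1 = 168
Option 5: 6×2 + 3×1 + 4×3 + 16×1 + 4×5 + 2×6 + 4×2 = 83
Option 6: 6×3 + 3×4 + 4×5 + 16×6 + 4×1 + 2×2 + 4×3 = 166

Option 3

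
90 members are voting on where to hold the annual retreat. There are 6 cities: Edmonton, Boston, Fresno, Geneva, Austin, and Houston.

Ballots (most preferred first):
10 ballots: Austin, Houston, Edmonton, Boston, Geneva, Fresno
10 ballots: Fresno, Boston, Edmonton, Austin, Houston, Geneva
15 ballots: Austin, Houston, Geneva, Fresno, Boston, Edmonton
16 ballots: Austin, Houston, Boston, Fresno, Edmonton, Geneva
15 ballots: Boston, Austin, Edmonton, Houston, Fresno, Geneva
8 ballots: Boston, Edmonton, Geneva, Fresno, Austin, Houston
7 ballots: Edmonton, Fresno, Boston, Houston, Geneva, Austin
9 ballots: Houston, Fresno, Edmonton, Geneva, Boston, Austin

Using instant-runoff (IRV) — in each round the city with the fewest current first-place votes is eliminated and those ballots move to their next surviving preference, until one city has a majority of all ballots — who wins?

Round 1: Edmonton 7, Boston 23, Fresno 10, Geneva 0, Austin 41, Houston 9. Geneva eliminated.
Round 2: Edmonton 7, Boston 23, Fresno 10, Austin 41, Houston 9. Edmonton eliminated.
Round 3: Boston 23, Fresno 17, Austin 41, Houston 9. Houston eliminated.
Round 4: Boston 23, Fresno 26, Austin 41. Boston eliminated.
Round 5: Fresno 34, Austin 56. Austin has a majority (≥46).

Austin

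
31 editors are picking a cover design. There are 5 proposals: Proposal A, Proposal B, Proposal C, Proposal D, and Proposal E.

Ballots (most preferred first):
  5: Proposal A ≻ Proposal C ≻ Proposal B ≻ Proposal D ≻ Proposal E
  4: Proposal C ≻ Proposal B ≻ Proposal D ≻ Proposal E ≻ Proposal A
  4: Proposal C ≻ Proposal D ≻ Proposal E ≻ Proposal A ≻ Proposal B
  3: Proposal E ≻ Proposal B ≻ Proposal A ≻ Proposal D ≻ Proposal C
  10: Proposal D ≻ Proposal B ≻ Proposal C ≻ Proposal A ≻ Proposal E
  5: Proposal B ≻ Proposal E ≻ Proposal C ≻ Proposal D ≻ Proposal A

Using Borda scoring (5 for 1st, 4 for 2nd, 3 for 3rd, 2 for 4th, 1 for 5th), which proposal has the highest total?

Proposal A: 5×5 + 4×1 + 4×2 + 3×3 + 10×2 + 5×1 = 71
Proposal B: 5×3 + 4×4 + 4×1 + 3×4 + 10×4 + 5×5 = 112
Proposal C: 5×4 + 4×5 + 4×5 + 3×1 + 10×3 + 5×3 = 108
Proposal D: 5×2 + 4×3 + 4×4 + 3×2 + 10×5 + 5×2 = 104
Proposal E: 5×1 + 4×2 + 4×3 + 3×5 + 10×1 + 5×4 = 70

Proposal B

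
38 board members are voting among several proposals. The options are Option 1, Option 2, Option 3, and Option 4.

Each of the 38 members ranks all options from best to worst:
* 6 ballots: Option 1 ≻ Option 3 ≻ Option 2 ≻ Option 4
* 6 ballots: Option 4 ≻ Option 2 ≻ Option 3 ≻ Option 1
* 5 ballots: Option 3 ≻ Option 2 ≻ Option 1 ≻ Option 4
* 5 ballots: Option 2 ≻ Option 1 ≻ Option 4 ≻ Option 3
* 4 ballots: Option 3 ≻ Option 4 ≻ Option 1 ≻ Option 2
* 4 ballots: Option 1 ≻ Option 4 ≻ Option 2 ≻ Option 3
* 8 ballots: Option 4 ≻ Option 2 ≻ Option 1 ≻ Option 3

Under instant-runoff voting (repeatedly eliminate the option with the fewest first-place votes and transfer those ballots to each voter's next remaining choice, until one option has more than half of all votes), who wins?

Round 1: Option 1 10, Option 2 5, Option 3 9, Option 4 14. Option 2 eliminated.
Round 2: Option 1 15, Option 3 9, Option 4 14. Option 3 eliminated.
Round 3: Option 1 20, Option 4 18. Option 1 has a majority (≥20).

Option 1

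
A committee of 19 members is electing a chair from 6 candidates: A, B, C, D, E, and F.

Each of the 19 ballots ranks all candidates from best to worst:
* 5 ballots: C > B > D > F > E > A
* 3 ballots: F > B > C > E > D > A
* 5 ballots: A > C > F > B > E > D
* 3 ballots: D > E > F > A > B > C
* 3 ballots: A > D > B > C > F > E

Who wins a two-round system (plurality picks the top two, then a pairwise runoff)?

Round 1 first-place votes: A 8, B 0, C 5, D 3, E 0, F 3. A and C advance.
Runoff: A is ranked above C on 11 ballots, C above A on 8.

A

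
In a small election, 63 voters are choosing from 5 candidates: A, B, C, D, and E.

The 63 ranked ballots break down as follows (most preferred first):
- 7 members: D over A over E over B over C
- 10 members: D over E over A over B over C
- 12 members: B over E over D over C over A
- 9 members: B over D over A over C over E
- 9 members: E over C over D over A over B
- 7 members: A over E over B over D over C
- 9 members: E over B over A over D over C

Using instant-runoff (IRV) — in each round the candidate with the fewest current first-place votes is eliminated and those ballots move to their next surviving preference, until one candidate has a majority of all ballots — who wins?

Round 1: A 7, B 21, C 0, D 17, E 18. C eliminated.
Round 2: A 7, B 21, D 17, E 18. A eliminated.
Round 3: B 21, D 17, E 25. D eliminated.
Round 4: B 21, E 42. E has a majority (≥32).

E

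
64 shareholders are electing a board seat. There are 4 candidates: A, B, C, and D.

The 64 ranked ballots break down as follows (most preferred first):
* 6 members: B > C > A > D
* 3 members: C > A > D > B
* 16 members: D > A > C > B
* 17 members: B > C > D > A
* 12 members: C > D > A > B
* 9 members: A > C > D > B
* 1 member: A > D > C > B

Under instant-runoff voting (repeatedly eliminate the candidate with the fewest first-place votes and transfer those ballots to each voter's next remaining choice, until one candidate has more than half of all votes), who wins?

C

Round 1: A 10, B 23, C 15, D 16. A eliminated.
Round 2: B 23, C 24, D 17. D eliminated.
Round 3: B 23, C 41. C has a majority (≥33).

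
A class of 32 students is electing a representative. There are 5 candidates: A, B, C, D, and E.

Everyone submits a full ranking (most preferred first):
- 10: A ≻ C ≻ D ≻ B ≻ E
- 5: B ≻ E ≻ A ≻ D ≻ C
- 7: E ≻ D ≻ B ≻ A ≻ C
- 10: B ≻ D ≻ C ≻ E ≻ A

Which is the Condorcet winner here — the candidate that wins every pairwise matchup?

D vs A: 17–15
D vs B: 17–15
D vs C: 22–10
D vs E: 20–12
D beats every other candidate.

D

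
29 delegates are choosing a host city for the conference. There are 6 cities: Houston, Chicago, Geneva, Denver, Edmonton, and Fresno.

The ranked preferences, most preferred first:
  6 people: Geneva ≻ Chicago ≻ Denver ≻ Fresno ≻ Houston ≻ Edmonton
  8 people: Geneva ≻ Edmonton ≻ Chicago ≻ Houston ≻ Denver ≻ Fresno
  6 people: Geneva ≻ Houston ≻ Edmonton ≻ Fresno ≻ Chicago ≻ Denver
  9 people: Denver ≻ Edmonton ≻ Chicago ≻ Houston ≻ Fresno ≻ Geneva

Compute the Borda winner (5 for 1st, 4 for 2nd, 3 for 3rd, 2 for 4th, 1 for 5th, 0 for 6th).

Houston: 6×1 + 8×2 + 6×4 + 9×2 = 64
Chicago: 6×4 + 8×3 + 6×1 + 9×3 = 81
Geneva: 6×5 + 8×5 + 6×5 + 9×0 = 100
Denver: 6×3 + 8×1 + 6×0 + 9×5 = 71
Edmonton: 6×0 + 8×4 + 6×3 + 9×4 = 86
Fresno: 6×2 + 8×0 + 6×2 + 9×1 = 33

Geneva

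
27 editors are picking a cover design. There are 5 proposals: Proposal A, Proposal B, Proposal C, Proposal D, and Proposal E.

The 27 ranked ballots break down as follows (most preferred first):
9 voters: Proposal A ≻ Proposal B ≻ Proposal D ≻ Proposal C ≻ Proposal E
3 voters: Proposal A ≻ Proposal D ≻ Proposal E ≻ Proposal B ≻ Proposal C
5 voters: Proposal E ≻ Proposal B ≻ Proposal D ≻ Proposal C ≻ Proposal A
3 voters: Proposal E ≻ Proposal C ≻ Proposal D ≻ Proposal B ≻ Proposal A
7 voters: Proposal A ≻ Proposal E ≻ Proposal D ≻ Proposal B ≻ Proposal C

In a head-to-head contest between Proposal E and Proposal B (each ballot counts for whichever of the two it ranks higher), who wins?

Proposal E

Proposal E is ranked above Proposal B on 18 ballots; Proposal B above Proposal E on 9.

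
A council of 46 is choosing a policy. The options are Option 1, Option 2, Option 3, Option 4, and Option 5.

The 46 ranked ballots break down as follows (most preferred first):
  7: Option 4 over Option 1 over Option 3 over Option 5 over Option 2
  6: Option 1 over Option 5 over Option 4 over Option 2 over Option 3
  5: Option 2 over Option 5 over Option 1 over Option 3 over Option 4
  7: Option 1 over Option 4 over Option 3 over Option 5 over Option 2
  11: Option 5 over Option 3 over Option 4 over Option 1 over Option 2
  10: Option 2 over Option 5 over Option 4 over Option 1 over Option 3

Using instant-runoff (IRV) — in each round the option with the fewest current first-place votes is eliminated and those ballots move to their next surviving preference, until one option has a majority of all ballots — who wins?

Option 1

Round 1: Option 1 13, Option 2 15, Option 3 0, Option 4 7, Option 5 11. Option 3 eliminated.
Round 2: Option 1 13, Option 2 15, Option 4 7, Option 5 11. Option 4 eliminated.
Round 3: Option 1 20, Option 2 15, Option 5 11. Option 5 eliminated.
Round 4: Option 1 31, Option 2 15. Option 1 has a majority (≥24).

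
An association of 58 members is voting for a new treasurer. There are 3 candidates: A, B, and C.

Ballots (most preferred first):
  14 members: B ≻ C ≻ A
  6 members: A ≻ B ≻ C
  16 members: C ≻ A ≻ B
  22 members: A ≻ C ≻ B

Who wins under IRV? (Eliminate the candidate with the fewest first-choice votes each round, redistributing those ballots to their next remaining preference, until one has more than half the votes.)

Round 1: A 28, B 14, C 16. B eliminated.
Round 2: A 28, C 30. C has a majority (≥30).

C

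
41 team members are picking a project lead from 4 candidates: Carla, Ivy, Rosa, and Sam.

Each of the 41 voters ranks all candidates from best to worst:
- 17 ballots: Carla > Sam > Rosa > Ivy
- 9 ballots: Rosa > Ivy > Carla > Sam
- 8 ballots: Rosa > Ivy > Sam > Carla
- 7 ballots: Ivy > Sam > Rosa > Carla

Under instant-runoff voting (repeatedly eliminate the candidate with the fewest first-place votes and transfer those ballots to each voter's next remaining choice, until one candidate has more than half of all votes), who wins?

Round 1: Carla 17, Ivy 7, Rosa 17, Sam 0. Sam eliminated.
Round 2: Carla 17, Ivy 7, Rosa 17. Ivy eliminated.
Round 3: Carla 17, Rosa 24. Rosa has a majority (≥21).

Rosa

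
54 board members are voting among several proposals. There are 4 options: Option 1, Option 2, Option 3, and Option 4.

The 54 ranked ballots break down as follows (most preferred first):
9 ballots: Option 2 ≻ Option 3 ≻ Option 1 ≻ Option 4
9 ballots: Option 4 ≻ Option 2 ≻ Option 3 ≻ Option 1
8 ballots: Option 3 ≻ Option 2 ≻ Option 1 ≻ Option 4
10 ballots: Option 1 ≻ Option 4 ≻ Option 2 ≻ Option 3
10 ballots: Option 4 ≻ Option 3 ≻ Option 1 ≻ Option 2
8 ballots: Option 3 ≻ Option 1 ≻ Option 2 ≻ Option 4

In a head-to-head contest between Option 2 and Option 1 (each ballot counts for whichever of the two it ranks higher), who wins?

Option 2 is ranked above Option 1 on 26 ballots; Option 1 above Option 2 on 28.

Option 1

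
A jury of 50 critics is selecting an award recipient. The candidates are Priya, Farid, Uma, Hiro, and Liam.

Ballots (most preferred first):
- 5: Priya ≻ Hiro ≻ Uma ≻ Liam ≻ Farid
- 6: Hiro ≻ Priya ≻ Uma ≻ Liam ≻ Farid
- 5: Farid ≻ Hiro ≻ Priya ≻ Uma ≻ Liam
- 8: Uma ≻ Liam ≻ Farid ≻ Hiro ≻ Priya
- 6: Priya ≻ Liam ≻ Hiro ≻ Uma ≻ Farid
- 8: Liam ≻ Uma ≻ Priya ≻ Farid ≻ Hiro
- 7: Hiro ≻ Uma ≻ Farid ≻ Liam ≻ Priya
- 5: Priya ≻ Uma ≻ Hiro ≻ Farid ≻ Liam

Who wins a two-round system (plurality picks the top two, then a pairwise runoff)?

Round 1 first-place votes: Priya 16, Farid 5, Uma 8, Hiro 13, Liam 8. Priya and Hiro advance.
Runoff: Priya is ranked above Hiro on 24 ballots, Hiro above Priya on 26.

Hiro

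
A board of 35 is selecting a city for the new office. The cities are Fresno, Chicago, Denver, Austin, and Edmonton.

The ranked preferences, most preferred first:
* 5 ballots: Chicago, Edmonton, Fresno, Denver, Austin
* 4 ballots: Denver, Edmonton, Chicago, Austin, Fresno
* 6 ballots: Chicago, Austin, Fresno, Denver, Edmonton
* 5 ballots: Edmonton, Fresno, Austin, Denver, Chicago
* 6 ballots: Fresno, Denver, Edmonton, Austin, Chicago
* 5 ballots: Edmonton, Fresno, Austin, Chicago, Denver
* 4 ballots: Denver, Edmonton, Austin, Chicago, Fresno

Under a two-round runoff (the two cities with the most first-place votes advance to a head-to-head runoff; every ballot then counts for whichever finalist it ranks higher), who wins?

Edmonton

Round 1 first-place votes: Fresno 6, Chicago 11, Denver 8, Austin 0, Edmonton 10. Chicago and Edmonton advance.
Runoff: Chicago is ranked above Edmonton on 11 ballots, Edmonton above Chicago on 24.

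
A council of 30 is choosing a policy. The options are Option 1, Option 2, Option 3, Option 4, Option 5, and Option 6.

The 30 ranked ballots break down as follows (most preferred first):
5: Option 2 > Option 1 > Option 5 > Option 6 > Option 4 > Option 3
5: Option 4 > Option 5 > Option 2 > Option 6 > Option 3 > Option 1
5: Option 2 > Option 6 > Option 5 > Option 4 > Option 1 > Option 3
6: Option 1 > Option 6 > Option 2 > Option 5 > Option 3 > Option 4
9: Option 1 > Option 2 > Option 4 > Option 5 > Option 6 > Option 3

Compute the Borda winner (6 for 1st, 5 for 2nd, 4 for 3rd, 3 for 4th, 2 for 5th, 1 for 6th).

Option 2

Option 1: 5×5 + 5×1 + 5×2 + 6×6 + 9×6 = 130
Option 2: 5×6 + 5×4 + 5×6 + 6×4 + 9×5 = 149
Option 3: 5×1 + 5×2 + 5×1 + 6×2 + 9×1 = 41
Option 4: 5×2 + 5×6 + 5×3 + 6×1 + 9×4 = 97
Option 5: 5×4 + 5×5 + 5×4 + 6×3 + 9×3 = 110
Option 6: 5×3 + 5×3 + 5×5 + 6×5 + 9×2 = 103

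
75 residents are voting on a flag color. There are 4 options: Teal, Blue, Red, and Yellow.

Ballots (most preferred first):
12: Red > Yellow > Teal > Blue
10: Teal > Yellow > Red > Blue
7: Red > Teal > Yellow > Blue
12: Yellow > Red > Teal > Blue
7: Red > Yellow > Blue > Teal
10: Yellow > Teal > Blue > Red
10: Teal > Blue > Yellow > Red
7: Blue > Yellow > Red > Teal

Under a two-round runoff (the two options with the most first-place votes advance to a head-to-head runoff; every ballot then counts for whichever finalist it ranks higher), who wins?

Yellow

Round 1 first-place votes: Teal 20, Blue 7, Red 26, Yellow 22. Red and Yellow advance.
Runoff: Red is ranked above Yellow on 26 ballots, Yellow above Red on 49.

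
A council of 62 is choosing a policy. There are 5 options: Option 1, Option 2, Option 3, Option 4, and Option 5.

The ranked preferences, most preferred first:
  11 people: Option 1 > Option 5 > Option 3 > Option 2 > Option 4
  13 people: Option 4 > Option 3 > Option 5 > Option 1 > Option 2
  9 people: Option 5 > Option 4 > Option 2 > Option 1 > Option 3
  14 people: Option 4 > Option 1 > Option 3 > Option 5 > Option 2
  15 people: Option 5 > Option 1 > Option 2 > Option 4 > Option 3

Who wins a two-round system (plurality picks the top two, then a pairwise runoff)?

Option 5

Round 1 first-place votes: Option 1 11, Option 2 0, Option 3 0, Option 4 27, Option 5 24. Option 4 and Option 5 advance.
Runoff: Option 4 is ranked above Option 5 on 27 ballots, Option 5 above Option 4 on 35.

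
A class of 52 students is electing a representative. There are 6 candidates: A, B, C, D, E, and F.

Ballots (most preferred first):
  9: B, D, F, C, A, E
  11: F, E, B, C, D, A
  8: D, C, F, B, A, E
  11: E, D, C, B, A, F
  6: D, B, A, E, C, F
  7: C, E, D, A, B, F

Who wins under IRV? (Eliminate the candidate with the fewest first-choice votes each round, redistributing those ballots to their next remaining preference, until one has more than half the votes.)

Round 1: A 0, B 9, C 7, D 14, E 11, F 11. A eliminated.
Round 2: B 9, C 7, D 14, E 11, F 11. C eliminated.
Round 3: B 9, D 14, E 18, F 11. B eliminated.
Round 4: D 23, E 18, F 11. F eliminated.
Round 5: D 23, E 29. E has a majority (≥27).

E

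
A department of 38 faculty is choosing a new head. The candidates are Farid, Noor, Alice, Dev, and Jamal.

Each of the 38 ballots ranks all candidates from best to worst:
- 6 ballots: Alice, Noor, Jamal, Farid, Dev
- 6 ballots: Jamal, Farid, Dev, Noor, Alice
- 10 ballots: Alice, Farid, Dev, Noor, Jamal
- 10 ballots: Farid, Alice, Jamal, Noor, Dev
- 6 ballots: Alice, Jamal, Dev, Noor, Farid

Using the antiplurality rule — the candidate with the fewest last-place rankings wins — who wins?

Last-place votes: Farid 6, Noor 0, Alice 6, Dev 16, Jamal 10.

Noor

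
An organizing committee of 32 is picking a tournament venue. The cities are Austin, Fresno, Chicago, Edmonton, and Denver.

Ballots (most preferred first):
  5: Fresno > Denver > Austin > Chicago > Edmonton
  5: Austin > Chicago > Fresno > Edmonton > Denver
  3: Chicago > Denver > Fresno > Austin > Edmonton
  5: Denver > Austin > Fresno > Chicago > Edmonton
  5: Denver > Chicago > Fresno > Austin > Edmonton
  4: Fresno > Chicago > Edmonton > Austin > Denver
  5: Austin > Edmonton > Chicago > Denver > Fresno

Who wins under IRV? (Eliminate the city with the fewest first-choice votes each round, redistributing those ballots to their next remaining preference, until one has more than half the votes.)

Denver

Round 1: Austin 10, Fresno 9, Chicago 3, Edmonton 0, Denver 10. Edmonton eliminated.
Round 2: Austin 10, Fresno 9, Chicago 3, Denver 10. Chicago eliminated.
Round 3: Austin 10, Fresno 9, Denver 13. Fresno eliminated.
Round 4: Austin 14, Denver 18. Denver has a majority (≥17).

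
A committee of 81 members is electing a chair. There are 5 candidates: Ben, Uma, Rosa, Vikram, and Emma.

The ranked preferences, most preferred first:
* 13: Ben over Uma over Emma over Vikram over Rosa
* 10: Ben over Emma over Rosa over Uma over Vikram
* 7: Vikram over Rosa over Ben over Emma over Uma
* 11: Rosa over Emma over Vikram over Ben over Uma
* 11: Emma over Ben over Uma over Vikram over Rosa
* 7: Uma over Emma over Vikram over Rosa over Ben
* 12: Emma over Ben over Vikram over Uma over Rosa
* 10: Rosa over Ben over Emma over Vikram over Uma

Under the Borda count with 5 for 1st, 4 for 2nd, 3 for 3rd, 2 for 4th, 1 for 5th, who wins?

Ben: 13×5 + 10×5 + 7×3 + 11×2 + 11×4 + 7×1 + 12×4 + 10×4 = 297
Uma: 13×4 + 10×2 + 7×1 + 11×1 + 11×3 + 7×5 + 12×2 + 10×1 = 192
Rosa: 13×1 + 10×3 + 7×4 + 11×5 + 11×1 + 7×2 + 12×1 + 10×5 = 213
Vikram: 13×2 + 10×1 + 7×5 + 11×3 + 11×2 + 7×3 + 12×3 + 10×2 = 203
Emma: 13×3 + 10×4 + 7×2 + 11×4 + 11×5 + 7×4 + 12×5 + 10×3 = 310

Emma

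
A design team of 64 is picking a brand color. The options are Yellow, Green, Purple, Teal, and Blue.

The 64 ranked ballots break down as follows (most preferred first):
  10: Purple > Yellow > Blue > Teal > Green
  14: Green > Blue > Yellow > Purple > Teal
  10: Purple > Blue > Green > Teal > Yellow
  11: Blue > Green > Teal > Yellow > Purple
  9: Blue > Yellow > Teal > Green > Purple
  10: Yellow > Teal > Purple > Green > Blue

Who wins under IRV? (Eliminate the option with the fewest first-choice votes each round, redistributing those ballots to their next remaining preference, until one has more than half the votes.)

Round 1: Yellow 10, Green 14, Purple 20, Teal 0, Blue 20. Teal eliminated.
Round 2: Yellow 10, Green 14, Purple 20, Blue 20. Yellow eliminated.
Round 3: Green 14, Purple 30, Blue 20. Green eliminated.
Round 4: Purple 30, Blue 34. Blue has a majority (≥33).

Blue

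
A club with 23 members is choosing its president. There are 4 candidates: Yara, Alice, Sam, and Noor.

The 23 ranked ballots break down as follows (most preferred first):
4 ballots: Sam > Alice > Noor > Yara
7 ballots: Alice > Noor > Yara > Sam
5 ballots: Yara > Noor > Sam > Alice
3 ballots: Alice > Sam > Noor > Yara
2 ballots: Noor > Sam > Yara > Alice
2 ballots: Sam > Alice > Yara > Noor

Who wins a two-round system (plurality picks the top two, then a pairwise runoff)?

Round 1 first-place votes: Yara 5, Alice 10, Sam 6, Noor 2. Alice and Sam advance.
Runoff: Alice is ranked above Sam on 10 ballots, Sam above Alice on 13.

Sam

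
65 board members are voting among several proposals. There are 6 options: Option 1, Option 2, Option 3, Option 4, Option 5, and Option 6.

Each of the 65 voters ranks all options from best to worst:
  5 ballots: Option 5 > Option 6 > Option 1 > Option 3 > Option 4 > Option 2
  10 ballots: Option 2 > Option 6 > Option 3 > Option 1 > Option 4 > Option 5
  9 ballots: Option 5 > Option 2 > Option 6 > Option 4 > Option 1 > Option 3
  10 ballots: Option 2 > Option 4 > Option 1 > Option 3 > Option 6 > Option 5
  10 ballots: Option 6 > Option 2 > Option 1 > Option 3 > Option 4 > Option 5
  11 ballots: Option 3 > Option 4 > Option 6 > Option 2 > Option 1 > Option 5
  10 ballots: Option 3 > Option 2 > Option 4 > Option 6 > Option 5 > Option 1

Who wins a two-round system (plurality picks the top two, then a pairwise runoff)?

Option 2

Round 1 first-place votes: Option 1 0, Option 2 20, Option 3 21, Option 4 0, Option 5 14, Option 6 10. Option 3 and Option 2 advance.
Runoff: Option 3 is ranked above Option 2 on 26 ballots, Option 2 above Option 3 on 39.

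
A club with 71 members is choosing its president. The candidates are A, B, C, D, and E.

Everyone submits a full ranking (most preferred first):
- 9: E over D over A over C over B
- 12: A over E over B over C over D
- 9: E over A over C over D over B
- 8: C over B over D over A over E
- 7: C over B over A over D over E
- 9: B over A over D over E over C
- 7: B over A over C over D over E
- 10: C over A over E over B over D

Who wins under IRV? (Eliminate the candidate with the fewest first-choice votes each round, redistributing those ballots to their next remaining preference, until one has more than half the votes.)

Round 1: A 12, B 16, C 25, D 0, E 18. D eliminated.
Round 2: A 12, B 16, C 25, E 18. A eliminated.
Round 3: B 16, C 25, E 30. B eliminated.
Round 4: C 32, E 39. E has a majority (≥36).

E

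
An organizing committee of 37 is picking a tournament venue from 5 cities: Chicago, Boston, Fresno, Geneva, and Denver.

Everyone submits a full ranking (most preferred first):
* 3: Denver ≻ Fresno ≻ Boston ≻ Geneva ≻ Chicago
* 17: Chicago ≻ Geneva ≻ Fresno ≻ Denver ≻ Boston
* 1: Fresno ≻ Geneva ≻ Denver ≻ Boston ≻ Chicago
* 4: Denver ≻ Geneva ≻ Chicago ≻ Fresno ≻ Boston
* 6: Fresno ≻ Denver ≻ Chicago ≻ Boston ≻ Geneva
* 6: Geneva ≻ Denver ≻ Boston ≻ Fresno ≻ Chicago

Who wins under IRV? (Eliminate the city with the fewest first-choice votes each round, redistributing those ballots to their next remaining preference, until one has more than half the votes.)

Round 1: Chicago 17, Boston 0, Fresno 7, Geneva 6, Denver 7. Boston eliminated.
Round 2: Chicago 17, Fresno 7, Geneva 6, Denver 7. Geneva eliminated.
Round 3: Chicago 17, Fresno 7, Denver 13. Fresno eliminated.
Round 4: Chicago 17, Denver 20. Denver has a majority (≥19).

Denver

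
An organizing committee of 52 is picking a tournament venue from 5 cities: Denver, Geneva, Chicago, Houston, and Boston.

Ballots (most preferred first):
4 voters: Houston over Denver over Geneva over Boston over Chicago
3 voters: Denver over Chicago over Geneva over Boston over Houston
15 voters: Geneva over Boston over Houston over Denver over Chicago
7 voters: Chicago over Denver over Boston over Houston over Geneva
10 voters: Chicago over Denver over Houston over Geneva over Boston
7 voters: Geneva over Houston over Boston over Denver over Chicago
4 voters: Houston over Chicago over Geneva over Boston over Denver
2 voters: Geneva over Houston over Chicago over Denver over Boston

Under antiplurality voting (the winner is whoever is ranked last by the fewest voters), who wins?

Houston

Last-place votes: Denver 4, Geneva 7, Chicago 26, Houston 3, Boston 12.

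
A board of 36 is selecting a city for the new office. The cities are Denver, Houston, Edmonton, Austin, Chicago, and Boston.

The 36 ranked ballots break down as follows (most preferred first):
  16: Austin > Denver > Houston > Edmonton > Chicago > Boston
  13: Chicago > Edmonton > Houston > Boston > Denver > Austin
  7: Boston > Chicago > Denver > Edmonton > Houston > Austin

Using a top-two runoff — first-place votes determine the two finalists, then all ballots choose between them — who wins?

Round 1 first-place votes: Denver 0, Houston 0, Edmonton 0, Austin 16, Chicago 13, Boston 7. Austin and Chicago advance.
Runoff: Austin is ranked above Chicago on 16 ballots, Chicago above Austin on 20.

Chicago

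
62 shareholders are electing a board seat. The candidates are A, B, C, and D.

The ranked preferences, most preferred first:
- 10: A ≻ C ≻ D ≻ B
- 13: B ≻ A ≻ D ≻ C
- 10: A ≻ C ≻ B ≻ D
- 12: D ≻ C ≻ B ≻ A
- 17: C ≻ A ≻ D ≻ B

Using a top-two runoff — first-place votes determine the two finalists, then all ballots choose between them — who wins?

Round 1 first-place votes: A 20, B 13, C 17, D 12. A and C advance.
Runoff: A is ranked above C on 33 ballots, C above A on 29.

A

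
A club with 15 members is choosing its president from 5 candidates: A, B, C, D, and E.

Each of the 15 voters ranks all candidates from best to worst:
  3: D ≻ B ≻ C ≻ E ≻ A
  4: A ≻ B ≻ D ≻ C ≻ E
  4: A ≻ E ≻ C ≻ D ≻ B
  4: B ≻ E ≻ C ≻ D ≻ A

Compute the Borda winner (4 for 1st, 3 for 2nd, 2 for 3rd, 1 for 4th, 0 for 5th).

A: 3×0 + 4×4 + 4×4 + 4×0 = 32
B: 3×3 + 4×3 + 4×0 + 4×4 = 37
C: 3×2 + 4×1 + 4×2 + 4×2 = 26
D: 3×4 + 4×2 + 4×1 + 4×1 = 28
E: 3×1 + 4×0 + 4×3 + 4×3 = 27

B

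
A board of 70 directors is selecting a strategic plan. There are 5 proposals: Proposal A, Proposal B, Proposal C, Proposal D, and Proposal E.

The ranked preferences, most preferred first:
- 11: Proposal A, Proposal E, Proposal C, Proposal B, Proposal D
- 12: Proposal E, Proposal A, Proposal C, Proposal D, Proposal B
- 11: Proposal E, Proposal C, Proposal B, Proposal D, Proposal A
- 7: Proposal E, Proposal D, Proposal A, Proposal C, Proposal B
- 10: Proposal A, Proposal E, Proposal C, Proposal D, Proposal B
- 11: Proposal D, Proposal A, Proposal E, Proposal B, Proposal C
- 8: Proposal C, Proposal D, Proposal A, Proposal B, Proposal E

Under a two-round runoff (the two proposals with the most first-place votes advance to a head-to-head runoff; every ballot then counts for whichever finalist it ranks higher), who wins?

Round 1 first-place votes: Proposal A 21, Proposal B 0, Proposal C 8, Proposal D 11, Proposal E 30. Proposal E and Proposal A advance.
Runoff: Proposal E is ranked above Proposal A on 30 ballots, Proposal A above Proposal E on 40.

Proposal A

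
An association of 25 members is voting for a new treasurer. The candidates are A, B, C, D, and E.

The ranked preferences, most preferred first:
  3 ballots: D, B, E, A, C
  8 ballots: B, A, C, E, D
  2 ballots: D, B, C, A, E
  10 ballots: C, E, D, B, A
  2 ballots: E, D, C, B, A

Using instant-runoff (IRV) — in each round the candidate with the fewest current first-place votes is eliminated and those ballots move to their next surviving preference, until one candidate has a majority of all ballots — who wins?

B

Round 1: A 0, B 8, C 10, D 5, E 2. A eliminated.
Round 2: B 8, C 10, D 5, E 2. E eliminated.
Round 3: B 8, C 10, D 7. D eliminated.
Round 4: B 13, C 12. B has a majority (≥13).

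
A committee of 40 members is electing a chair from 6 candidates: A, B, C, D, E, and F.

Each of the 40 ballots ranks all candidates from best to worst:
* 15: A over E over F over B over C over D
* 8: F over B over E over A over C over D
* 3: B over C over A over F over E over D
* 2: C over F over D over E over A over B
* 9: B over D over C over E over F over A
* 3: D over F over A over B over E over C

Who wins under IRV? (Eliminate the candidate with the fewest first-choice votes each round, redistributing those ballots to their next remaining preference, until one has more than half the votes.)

F

Round 1: A 15, B 12, C 2, D 3, E 0, F 8. E eliminated.
Round 2: A 15, B 12, C 2, D 3, F 8. C eliminated.
Round 3: A 15, B 12, D 3, F 10. D eliminated.
Round 4: A 15, B 12, F 13. B eliminated.
Round 5: A 18, F 22. F has a majority (≥21).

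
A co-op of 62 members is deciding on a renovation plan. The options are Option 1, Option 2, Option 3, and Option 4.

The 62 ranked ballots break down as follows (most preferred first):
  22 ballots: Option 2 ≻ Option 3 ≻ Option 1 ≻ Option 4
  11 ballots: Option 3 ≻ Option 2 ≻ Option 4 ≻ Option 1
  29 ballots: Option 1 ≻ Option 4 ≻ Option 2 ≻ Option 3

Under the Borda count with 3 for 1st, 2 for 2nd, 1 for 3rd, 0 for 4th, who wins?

Option 1: 22×1 + 11×0 + 29×3 = 109
Option 2: 22×3 + 11×2 + 29×1 = 117
Option 3: 22×2 + 11×3 + 29×0 = 77
Option 4: 22×0 + 11×1 + 29×2 = 69

Option 2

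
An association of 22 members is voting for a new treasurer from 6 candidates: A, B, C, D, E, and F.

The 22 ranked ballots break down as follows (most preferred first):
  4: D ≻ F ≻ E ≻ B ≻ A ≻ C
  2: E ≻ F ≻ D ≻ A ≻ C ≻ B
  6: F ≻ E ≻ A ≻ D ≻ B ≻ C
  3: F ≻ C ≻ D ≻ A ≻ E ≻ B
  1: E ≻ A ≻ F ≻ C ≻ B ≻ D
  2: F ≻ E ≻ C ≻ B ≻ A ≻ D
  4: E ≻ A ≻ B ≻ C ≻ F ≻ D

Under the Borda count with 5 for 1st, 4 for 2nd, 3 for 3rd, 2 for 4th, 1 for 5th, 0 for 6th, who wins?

F

A: 4×1 + 2×2 + 6×3 + 3×2 + 1×4 + 2×1 + 4×4 = 54
B: 4×2 + 2×0 + 6×1 + 3×0 + 1×1 + 2×2 + 4×3 = 31
C: 4×0 + 2×1 + 6×0 + 3×4 + 1×2 + 2×3 + 4×2 = 30
D: 4×5 + 2×3 + 6×2 + 3×3 + 1×0 + 2×0 + 4×0 = 47
E: 4×3 + 2×5 + 6×4 + 3×1 + 1×5 + 2×4 + 4×5 = 82
F: 4×4 + 2×4 + 6×5 + 3×5 + 1×3 + 2×5 + 4×1 = 86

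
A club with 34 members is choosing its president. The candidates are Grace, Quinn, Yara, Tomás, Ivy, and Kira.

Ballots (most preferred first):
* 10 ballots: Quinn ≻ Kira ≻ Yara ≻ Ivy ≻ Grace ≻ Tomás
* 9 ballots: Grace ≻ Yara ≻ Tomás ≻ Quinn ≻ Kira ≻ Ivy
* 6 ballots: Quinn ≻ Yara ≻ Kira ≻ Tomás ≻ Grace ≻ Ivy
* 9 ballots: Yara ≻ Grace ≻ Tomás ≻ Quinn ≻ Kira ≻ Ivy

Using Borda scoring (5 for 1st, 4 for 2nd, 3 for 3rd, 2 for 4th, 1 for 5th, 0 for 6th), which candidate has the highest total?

Yara

Grace: 10×1 + 9×5 + 6×1 + 9×4 = 97
Quinn: 10×5 + 9×2 + 6×5 + 9×2 = 116
Yara: 10×3 + 9×4 + 6×4 + 9×5 = 135
Tomás: 10×0 + 9×3 + 6×2 + 9×3 = 66
Ivy: 10×2 + 9×0 + 6×0 + 9×0 = 20
Kira: 10×4 + 9×1 + 6×3 + 9×1 = 76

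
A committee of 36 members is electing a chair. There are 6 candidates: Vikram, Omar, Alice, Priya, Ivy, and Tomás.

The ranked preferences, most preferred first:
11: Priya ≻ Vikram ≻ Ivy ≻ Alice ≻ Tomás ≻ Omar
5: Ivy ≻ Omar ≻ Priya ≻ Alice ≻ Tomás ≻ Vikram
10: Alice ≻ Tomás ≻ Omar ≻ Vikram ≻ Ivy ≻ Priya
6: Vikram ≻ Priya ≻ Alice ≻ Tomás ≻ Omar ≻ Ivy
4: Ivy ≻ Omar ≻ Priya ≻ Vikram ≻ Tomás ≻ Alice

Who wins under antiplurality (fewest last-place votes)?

Tomás

Last-place votes: Vikram 5, Omar 11, Alice 4, Priya 10, Ivy 6, Tomás 0.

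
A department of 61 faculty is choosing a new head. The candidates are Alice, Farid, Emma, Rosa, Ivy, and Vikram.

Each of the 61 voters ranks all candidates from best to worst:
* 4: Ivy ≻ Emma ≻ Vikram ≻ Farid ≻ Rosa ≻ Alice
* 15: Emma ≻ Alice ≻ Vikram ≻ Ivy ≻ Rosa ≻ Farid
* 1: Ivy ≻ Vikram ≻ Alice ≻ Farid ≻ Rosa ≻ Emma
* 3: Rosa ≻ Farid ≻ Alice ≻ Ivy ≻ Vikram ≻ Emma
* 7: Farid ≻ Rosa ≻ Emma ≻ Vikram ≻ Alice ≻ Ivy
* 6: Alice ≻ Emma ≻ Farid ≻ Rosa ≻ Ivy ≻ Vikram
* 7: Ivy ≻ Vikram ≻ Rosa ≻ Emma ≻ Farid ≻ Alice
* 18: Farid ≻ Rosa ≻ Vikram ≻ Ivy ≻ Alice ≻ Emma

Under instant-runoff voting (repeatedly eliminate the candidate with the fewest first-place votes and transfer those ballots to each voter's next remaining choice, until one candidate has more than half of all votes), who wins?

Emma

Round 1: Alice 6, Farid 25, Emma 15, Rosa 3, Ivy 12, Vikram 0. Vikram eliminated.
Round 2: Alice 6, Farid 25, Emma 15, Rosa 3, Ivy 12. Rosa eliminated.
Round 3: Alice 6, Farid 28, Emma 15, Ivy 12. Alice eliminated.
Round 4: Farid 28, Emma 21, Ivy 12. Ivy eliminated.
Round 5: Farid 29, Emma 32. Emma has a majority (≥31).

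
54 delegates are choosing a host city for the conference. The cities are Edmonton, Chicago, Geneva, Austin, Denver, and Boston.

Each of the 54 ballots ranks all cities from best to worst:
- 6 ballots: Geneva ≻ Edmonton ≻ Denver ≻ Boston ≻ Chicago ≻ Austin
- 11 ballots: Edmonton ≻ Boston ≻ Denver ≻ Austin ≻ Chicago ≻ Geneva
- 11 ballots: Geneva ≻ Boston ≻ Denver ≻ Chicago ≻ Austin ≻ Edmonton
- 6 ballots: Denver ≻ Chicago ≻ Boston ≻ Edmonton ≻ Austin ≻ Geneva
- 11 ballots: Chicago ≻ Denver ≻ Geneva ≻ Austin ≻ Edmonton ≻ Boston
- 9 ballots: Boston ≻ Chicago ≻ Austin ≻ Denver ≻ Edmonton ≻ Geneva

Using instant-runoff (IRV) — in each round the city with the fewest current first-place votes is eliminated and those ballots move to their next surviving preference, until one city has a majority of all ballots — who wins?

Round 1: Edmonton 11, Chicago 11, Geneva 17, Austin 0, Denver 6, Boston 9. Austin eliminated.
Round 2: Edmonton 11, Chicago 11, Geneva 17, Denver 6, Boston 9. Denver eliminated.
Round 3: Edmonton 11, Chicago 17, Geneva 17, Boston 9. Boston eliminated.
Round 4: Edmonton 11, Chicago 26, Geneva 17. Edmonton eliminated.
Round 5: Chicago 37, Geneva 17. Chicago has a majority (≥28).

Chicago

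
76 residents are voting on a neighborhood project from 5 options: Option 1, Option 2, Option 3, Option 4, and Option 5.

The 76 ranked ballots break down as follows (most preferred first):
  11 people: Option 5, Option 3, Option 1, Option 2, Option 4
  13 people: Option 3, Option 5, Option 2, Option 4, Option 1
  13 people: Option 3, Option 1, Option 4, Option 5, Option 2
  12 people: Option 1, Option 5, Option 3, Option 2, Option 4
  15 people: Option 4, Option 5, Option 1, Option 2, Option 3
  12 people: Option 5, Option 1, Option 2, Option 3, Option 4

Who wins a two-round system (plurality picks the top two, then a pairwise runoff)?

Round 1 first-place votes: Option 1 12, Option 2 0, Option 3 26, Option 4 15, Option 5 23. Option 3 and Option 5 advance.
Runoff: Option 3 is ranked above Option 5 on 26 ballots, Option 5 above Option 3 on 50.

Option 5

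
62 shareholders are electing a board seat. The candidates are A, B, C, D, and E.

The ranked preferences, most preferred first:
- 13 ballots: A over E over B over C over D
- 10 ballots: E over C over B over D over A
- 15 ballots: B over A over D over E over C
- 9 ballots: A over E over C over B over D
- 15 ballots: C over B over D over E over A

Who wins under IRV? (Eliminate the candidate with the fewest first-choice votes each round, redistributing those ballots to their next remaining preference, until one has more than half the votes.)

A

Round 1: A 22, B 15, C 15, D 0, E 10. D eliminated.
Round 2: A 22, B 15, C 15, E 10. E eliminated.
Round 3: A 22, B 15, C 25. B eliminated.
Round 4: A 37, C 25. A has a majority (≥32).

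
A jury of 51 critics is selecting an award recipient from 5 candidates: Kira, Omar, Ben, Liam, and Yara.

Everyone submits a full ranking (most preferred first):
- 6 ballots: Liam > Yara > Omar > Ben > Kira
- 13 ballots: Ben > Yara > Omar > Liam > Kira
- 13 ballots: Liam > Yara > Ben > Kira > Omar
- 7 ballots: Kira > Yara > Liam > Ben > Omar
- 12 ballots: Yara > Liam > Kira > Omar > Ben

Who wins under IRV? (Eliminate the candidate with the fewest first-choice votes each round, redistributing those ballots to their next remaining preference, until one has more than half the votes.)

Yara

Round 1: Kira 7, Omar 0, Ben 13, Liam 19, Yara 12. Omar eliminated.
Round 2: Kira 7, Ben 13, Liam 19, Yara 12. Kira eliminated.
Round 3: Ben 13, Liam 19, Yara 19. Ben eliminated.
Round 4: Liam 19, Yara 32. Yara has a majority (≥26).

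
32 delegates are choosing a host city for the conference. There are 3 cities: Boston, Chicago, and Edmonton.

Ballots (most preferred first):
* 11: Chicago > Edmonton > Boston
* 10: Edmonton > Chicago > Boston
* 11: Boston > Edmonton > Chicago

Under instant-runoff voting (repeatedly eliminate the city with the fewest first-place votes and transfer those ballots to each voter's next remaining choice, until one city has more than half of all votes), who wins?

Round 1: Boston 11, Chicago 11, Edmonton 10. Edmonton eliminated.
Round 2: Boston 11, Chicago 21. Chicago has a majority (≥17).

Chicago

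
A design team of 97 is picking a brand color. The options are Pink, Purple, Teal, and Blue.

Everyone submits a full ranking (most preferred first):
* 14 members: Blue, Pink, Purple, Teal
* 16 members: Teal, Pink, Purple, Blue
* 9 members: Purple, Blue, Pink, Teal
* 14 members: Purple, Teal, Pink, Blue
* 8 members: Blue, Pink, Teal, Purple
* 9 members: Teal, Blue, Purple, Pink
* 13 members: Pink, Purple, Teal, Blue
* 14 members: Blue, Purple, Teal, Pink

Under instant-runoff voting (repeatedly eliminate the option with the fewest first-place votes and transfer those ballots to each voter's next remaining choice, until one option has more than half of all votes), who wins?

Purple

Round 1: Pink 13, Purple 23, Teal 25, Blue 36. Pink eliminated.
Round 2: Purple 36, Teal 25, Blue 36. Teal eliminated.
Round 3: Purple 52, Blue 45. Purple has a majority (≥49).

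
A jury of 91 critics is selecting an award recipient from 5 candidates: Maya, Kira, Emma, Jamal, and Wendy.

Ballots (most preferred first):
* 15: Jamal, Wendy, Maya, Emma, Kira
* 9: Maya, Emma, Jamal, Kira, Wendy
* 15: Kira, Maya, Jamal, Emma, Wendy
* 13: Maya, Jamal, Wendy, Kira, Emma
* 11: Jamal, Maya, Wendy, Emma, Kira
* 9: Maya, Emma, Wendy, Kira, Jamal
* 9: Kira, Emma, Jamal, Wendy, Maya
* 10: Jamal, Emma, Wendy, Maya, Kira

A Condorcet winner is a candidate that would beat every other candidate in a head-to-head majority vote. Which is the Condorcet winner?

Maya vs Kira: 67–24
Maya vs Emma: 72–19
Maya vs Jamal: 46–45
Maya vs Wendy: 57–34
Maya beats every other candidate.

Maya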